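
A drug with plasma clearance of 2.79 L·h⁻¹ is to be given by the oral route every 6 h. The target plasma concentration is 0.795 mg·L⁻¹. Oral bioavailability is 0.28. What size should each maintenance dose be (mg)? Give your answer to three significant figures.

47.5 mg

D = CL × Css × τ / F = 2.790 × 0.795 × 6 / 0.28 = 47.53 mg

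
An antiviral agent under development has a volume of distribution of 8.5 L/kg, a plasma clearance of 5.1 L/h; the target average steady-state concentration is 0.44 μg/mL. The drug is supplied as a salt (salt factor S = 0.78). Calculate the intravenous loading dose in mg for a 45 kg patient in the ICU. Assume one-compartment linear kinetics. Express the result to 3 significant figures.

216 mg

Vd = 8.5 L/kg × 45 kg = 382.5 L
The loading dose fills Vd to the target concentration; clearance is irrelevant here.
LD = Vd × C / S = 382.5 × 0.4400 / 0.78 = 215.8 mg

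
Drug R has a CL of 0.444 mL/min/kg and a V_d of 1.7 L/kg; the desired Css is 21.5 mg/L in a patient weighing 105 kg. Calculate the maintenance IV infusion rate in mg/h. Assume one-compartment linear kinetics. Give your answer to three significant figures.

60.1 mg/h

CL = 0.444 mL/min/kg × 105 kg = 46.62 mL/min = 46.62 × 60/1000 = 2.797 L/h
Infusion rate = CL · Css = 2.797 L/h × 21.5 mg/L = 60.14 mg/h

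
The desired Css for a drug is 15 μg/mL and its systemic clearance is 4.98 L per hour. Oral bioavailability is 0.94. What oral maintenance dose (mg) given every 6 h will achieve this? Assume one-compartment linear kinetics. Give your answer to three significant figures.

D = CL × Css × τ / F = 4.980 × 15 × 6 / 0.94 = 476.8 mg

477 mg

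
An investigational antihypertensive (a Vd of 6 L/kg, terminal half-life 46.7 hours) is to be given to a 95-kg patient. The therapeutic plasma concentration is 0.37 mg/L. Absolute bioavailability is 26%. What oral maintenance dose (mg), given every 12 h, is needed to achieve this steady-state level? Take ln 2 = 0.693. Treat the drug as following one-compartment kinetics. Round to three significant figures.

Vd = 6 L/kg × 95 kg = 570.0 L
CL = 0.693 × Vd / t½ = 0.693 × 570.0 / 46.7 = 8.458 L/h
D = CL × Css × τ / F = 8.458 × 0.37 × 12 / 0.26 = 144.4 mg

144 mg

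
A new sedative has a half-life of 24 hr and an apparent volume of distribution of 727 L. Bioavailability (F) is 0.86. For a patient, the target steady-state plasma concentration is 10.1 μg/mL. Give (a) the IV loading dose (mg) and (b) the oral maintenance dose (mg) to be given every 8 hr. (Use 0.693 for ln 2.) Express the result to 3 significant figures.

LD = Vd × C = 727.0 × 10.1 = 7343 mg
CL = 0.693 × Vd / t½ = 0.693 × 727.0 / 24 = 20.99 L/h
D = CL × Css × τ / F = 20.99 × 10.1 × 8 / 0.86 = 1972 mg

(a) 7340 mg; (b) 1970 mg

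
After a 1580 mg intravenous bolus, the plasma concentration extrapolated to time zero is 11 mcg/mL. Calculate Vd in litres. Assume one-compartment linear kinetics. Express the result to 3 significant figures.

Immediately after an IV bolus, C₀ = Dose / Vd, so Vd = Dose / C₀.
Vd = 1580 / 11 = 143.6 L

144 L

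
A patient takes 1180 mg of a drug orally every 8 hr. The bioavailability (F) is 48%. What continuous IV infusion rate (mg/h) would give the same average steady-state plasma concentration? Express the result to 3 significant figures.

70.8 mg/h

Equivalent systemic input: infusion rate = F·D/τ.
Rate = 0.48 × 1180 / 8 = 70.80 mg/h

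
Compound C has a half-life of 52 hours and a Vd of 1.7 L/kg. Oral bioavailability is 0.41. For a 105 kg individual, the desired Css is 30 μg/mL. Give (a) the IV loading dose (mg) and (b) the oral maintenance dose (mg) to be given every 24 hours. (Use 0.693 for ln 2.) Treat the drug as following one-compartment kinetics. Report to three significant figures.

Vd = 1.7 L/kg × 105 kg = 178.5 L
LD = Vd × C = 178.5 × 30 = 5355 mg
CL = 0.693 × Vd / t½ = 0.693 × 178.5 / 52 = 2.379 L/h
D = CL × Css × τ / F = 2.379 × 30 × 24 / 0.41 = 4178 mg

(a) 5360 mg; (b) 4180 mg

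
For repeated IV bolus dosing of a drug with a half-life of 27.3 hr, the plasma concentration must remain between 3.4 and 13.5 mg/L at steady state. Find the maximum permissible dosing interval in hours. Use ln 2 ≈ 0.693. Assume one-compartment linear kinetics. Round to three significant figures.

54.3 h

k = 0.693 / t½ = 0.693 / 27.3 = 0.02538 h⁻¹
Between IV bolus doses, concentration decays as C = C₀·e^(−kτ), so C_peak/C_trough = e^(kτ).
τ_max = ln(C_peak/C_trough) / k = ln(13.5/3.4) / 0.02538 = 1.379 / 0.02538 = 54.33 h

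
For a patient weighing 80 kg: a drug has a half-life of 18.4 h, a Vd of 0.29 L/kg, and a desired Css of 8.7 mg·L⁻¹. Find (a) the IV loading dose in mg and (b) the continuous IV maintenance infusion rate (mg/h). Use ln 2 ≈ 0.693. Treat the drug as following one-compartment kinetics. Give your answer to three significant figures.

Vd = 0.29 L/kg × 80 kg = 23.20 L
LD = Vd × C = 23.20 × 8.7 = 201.8 mg
CL = 0.693 × Vd / t½ = 0.693 × 23.20 / 18.4 = 0.8738 L/h
Infusion rate = CL × Css = 0.8738 × 8.7 = 7.602 mg/h

(a) 202 mg; (b) 7.60 mg/h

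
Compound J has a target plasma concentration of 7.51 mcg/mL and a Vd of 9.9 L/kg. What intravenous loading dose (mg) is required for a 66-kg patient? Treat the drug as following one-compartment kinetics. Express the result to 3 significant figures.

4910 mg

Vd = 9.9 L/kg × 66 kg = 653.4 L
LD = Vd × C = 653.4 × 7.510 = 4907 mg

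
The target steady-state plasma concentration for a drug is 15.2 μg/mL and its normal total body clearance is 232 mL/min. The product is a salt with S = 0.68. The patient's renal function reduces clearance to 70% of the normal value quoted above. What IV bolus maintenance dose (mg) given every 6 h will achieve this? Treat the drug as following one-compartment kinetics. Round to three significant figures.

CL = 232 mL/min × 60/1000 = 13.92 L/h
Patient clearance = 0.7 × 13.92 = 9.744 L/h
At steady state, dose per interval replaces the amount cleared in that interval: S·D/τ = CL·Css.
D = CL × Css × τ / S = 9.744 × 15.2 × 6 / 0.68 = 1307 mg

1310 mg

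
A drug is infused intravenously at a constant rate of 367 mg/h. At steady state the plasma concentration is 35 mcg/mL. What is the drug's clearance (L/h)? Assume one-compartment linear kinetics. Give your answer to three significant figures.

10.5 L/h

At steady state, infusion rate = CL × Css, so CL = rate / Css.
CL = 367 / 35 = 10.49 L/h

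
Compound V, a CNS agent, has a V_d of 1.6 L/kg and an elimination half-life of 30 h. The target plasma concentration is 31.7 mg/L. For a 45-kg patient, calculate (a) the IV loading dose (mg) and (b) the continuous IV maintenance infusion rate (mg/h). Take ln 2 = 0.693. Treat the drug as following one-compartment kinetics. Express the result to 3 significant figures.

Vd(total) = 45 kg × 1.6 L/kg = 72.00 L
LD = Vd × C = 72.00 × 31.7 = 2282 mg
CL = 0.693 × Vd / t½ = 0.693 × 72.00 / 30 = 1.663 L/h
Infusion rate = CL × Css = 1.663 × 31.7 = 52.72 mg/h

(a) 2280 mg; (b) 52.7 mg/h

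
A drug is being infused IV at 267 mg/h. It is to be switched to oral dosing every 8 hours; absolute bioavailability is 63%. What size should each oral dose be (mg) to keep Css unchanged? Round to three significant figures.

3390 mg

To maintain the same Css, the systemic dosing rate must be unchanged: F·D/τ = infusion rate.
D = rate × τ / F = 267 × 8 / 0.63 = 3390 mg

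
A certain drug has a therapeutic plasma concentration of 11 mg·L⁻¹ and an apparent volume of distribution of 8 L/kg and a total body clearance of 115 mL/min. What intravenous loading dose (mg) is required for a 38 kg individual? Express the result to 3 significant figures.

Vd = 8 L/kg × 38 kg = 304.0 L
LD is governed by Vd — clearance does not enter the loading-dose calculation.
LD = Vd × C = 304.0 × 11.00 = 3344 mg

3340 mg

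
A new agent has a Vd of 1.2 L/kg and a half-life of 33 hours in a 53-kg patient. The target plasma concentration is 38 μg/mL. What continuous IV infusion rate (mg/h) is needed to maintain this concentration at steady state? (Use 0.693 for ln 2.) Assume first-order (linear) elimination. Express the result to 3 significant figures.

Total Vd = 1.2 × 53 = 63.60 L
CL = 0.693 × Vd / t½ = 0.693 × 63.60 / 33 = 1.336 L/h
Infusion rate = CL × Css = 1.336 × 38 = 50.77 mg/h

50.8 mg/h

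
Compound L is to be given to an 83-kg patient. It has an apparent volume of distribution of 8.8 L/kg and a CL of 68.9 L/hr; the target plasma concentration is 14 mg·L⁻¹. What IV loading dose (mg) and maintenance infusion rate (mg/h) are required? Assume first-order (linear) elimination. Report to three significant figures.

(a) 10200 mg; (b) 965 mg/h

Total Vd = 8.8 × 83 = 730.4 L
Loading dose = Vd × C = 730.4 × 14 = 10230 mg
Maintenance: replace elimination → rate = CL × Css = 68.90 × 14 = 964.6 mg/h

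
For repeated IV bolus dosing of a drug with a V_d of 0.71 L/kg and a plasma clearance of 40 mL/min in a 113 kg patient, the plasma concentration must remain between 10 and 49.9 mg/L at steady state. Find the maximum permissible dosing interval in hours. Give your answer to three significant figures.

Vd(total) = 113 kg × 0.71 L/kg = 80.23 L
Convert clearance: 40 mL/min × 60 min/h ÷ 1000 mL/L = 2.400 L/h
k = CL / Vd = 2.400 / 80.23 = 0.02991 h⁻¹
Between IV bolus doses, concentration decays as C = C₀·e^(−kτ), so C_peak/C_trough = e^(kτ).
τ_max = ln(C_peak/C_trough) / k = ln(49.9/10) / 0.02991 = 1.607 / 0.02991 = 53.73 h

53.7 h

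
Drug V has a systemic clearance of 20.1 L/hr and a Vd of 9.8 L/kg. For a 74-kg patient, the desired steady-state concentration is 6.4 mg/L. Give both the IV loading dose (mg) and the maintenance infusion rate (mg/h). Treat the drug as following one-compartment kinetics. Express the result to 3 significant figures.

(a) 4640 mg; (b) 129 mg/h

Vd(total) = 74 kg × 9.8 L/kg = 725.2 L
Loading: fill Vd to C_target → 725.2 L × 6.4 mg/L = 4641 mg
Infusion rate = 20.10 L/h × 6.4 mg/L = 128.6 mg/h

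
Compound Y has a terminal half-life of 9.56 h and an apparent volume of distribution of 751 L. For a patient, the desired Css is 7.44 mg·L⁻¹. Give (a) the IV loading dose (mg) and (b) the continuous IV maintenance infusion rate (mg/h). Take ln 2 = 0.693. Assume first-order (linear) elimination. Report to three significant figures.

(a) 5590 mg; (b) 405 mg/h

LD = Vd × C = 751.0 × 7.44 = 5587 mg
CL = 0.693 × Vd / t½ = 0.693 × 751.0 / 9.56 = 54.44 L/h
Infusion rate = CL × Css = 54.44 × 7.44 = 405.0 mg/h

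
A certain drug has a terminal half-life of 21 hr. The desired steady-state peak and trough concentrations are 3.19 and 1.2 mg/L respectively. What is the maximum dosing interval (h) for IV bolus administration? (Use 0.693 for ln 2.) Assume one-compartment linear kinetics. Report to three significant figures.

k = 0.693 / t½ = 0.693 / 21 = 0.03300 h⁻¹
Between IV bolus doses, concentration decays as C = C₀·e^(−kτ), so C_peak/C_trough = e^(kτ).
τ_max = ln(C_peak/C_trough) / k = ln(3.19/1.2) / 0.03300 = 0.9777 / 0.03300 = 29.63 h

29.6 h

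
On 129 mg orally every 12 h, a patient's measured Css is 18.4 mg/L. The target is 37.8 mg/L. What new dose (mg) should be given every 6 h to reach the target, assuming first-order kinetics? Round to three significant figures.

For first-order elimination, Css ∝ F·D/(CL·τ); F and CL are unchanged, so Css ∝ D/τ.
D₂ = D₁ × (Css,target / Css,current) × (τ₂/τ₁) = 129 × (37.8/18.4) × (6/12) = 132.5 mg

133 mg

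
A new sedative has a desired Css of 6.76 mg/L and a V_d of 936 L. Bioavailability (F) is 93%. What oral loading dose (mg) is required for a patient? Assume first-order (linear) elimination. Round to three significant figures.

6800 mg

LD = Vd × C / F = 936.0 × 6.760 / 0.93 = 6804 mg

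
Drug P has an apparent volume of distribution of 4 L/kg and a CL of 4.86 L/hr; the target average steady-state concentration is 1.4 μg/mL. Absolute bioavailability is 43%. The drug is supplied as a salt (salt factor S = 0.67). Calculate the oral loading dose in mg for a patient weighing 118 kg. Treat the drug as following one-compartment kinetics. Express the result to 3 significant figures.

Vd(total) = 118 kg × 4 L/kg = 472.0 L
The loading dose fills Vd to the target concentration.
LD = Vd × C / F / S = 472.0 × 1.400 / 0.43 / 0.67 = 2294 mg

2290 mg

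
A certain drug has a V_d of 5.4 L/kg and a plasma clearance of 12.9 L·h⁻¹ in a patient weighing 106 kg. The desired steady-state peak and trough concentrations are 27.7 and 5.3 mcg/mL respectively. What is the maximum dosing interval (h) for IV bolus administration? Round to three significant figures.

Vd(total) = 106 kg × 5.4 L/kg = 572.4 L
k = CL / Vd = 12.90 / 572.4 = 0.02254 h⁻¹
Between IV bolus doses, concentration decays as C = C₀·e^(−kτ), so C_peak/C_trough = e^(kτ).
τ_max = ln(C_peak/C_trough) / k = ln(27.7/5.3) / 0.02254 = 1.654 / 0.02254 = 73.38 h

73.4 h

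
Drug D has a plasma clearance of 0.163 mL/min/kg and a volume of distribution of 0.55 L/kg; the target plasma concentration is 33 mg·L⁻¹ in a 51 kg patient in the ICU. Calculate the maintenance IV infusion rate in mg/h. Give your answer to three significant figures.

16.5 mg/h

CL = 0.163 mL/min/kg × 51 kg = 8.313 mL/min = 8.313 × 60/1000 = 0.4988 L/h
Vd does not affect the maintenance rate; only clearance governs steady-state input.
R₀ = 0.4988 × 33 = 16.46 mg/h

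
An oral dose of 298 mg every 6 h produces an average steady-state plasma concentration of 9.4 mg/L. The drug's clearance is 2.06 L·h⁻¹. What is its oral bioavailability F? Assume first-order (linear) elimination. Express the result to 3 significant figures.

F·D/τ = CL·Css at steady state → F = CL·Css·τ / D.
F = 2.06 × 9.4 × 6 / 298 = 0.390

0.390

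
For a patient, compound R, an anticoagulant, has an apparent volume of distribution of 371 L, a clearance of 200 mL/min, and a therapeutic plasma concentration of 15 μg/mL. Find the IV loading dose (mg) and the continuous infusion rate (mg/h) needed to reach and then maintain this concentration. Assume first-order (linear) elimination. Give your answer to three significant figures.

Loading: fill Vd to C_target → 371.0 L × 15 mg/L = 5565 mg
CL = 200 mL/min = 200 × 0.06 = 12.00 L/h
Infusion rate = 12.00 L/h × 15 mg/L = 180.0 mg/h

(a) 5570 mg; (b) 180 mg/h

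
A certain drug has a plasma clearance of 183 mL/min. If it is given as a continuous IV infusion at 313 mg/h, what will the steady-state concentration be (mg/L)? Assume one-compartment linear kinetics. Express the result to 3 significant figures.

28.5 mg/L

CL = 183 mL/min = 183 × 0.06 = 10.98 L/h
Css = rate / CL = 313 / 10.98 = 28.51 mg/L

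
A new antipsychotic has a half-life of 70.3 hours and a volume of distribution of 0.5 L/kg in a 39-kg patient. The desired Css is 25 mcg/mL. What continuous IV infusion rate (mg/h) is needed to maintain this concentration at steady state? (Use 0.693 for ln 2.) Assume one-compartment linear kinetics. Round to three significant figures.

Vd(total) = 39 kg × 0.5 L/kg = 19.50 L
k = 0.693/70.3 = 0.009858 h⁻¹, so CL = k·Vd = 0.009858 × 19.50 = 0.1922 L/h
Infusion rate = CL × Css = 0.1922 × 25 = 4.805 mg/h

4.81 mg/h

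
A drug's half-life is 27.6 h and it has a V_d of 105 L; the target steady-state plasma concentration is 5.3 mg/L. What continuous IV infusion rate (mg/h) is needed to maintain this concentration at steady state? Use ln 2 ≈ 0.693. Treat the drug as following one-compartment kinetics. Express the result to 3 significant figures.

14.0 mg/h

CL = ln 2 · Vd / t½ = 0.693 × 105.0 / 27.6 = 2.636 L/h
Infusion rate = CL × Css = 2.636 × 5.3 = 13.97 mg/h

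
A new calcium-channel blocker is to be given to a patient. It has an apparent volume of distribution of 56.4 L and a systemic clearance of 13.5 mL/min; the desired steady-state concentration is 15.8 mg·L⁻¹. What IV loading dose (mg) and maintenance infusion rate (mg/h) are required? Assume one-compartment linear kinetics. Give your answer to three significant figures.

Loading dose = Vd × C = 56.40 × 15.8 = 891.1 mg
Convert clearance: 13.5 mL/min × 60 min/h ÷ 1000 mL/L = 0.8100 L/h
Maintenance: replace elimination → rate = CL × Css = 0.8100 × 15.8 = 12.80 mg/h

(a) 891 mg; (b) 12.8 mg/h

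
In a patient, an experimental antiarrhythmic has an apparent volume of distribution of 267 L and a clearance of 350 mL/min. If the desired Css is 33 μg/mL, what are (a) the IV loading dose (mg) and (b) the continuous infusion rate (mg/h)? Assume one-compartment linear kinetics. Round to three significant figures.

Loading: fill Vd to C_target → 267.0 L × 33 mg/L = 8811 mg
Convert clearance: 350 mL/min × 60 min/h ÷ 1000 mL/L = 21.00 L/h
Maintenance infusion rate = CL × Css = 21.00 × 33 = 693.0 mg/h

(a) 8810 mg; (b) 693 mg/h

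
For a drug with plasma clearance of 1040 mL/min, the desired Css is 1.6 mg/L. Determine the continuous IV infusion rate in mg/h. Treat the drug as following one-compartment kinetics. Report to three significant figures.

99.8 mg/h

CL = 1040 mL/min × 60/1000 = 62.40 L/h
R₀ = 62.40 × 1.6 = 99.84 mg/h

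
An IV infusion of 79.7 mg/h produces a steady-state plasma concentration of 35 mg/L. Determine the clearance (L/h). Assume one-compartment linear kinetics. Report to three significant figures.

At steady state, infusion rate = CL × Css, so CL = rate / Css.
CL = 79.7 / 35 = 2.277 L/h

2.28 L/h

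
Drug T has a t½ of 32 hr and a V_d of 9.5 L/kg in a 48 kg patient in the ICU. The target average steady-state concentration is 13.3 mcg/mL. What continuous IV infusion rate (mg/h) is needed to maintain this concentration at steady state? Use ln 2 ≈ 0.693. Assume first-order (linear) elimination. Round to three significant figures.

Vd = 9.5 L/kg × 48 kg = 456.0 L
CL = ln 2 · Vd / t½ = 0.693 × 456.0 / 32 = 9.875 L/h
Infusion rate = CL × Css = 9.875 × 13.3 = 131.3 mg/h

131 mg/h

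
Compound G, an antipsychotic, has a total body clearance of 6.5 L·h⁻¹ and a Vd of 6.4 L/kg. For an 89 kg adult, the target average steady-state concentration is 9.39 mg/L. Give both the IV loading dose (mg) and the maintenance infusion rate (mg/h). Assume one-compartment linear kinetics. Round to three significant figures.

(a) 5350 mg; (b) 61.0 mg/h

Total Vd = 6.4 × 89 = 569.6 L
Loading: fill Vd to C_target → 569.6 L × 9.39 mg/L = 5349 mg
Maintenance infusion rate = CL × Css = 6.500 × 9.39 = 61.04 mg/h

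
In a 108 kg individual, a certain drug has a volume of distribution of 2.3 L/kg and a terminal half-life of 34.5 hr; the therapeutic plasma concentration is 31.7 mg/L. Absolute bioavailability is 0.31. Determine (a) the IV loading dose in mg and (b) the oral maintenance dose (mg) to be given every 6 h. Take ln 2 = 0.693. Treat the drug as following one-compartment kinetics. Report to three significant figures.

(a) 7870 mg; (b) 3060 mg

Vd = 2.3 L/kg × 108 kg = 248.4 L
LD = Vd × C = 248.4 × 31.7 = 7874 mg
CL = 0.693 × Vd / t½ = 0.693 × 248.4 / 34.5 = 4.990 L/h
D = CL × Css × τ / F = 4.990 × 31.7 × 6 / 0.31 = 3062 mg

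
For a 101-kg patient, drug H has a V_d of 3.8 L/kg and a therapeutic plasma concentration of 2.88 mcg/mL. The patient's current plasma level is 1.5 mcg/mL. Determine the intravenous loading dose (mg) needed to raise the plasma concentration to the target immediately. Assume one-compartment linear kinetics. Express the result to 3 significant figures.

Total Vd = 3.8 × 101 = 383.8 L
The loading dose fills Vd to the target concentration.
Concentration deficit ΔC = 2.88 − 1.5 = 1.380 mg/L
LD = Vd × ΔC = 383.8 × 1.380 = 529.6 mg

530 mg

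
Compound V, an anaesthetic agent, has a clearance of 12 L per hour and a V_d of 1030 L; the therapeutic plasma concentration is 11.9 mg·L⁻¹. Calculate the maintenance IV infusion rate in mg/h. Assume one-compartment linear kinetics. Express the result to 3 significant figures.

R₀ = 12.00 × 11.9 = 142.8 mg/h

143 mg/h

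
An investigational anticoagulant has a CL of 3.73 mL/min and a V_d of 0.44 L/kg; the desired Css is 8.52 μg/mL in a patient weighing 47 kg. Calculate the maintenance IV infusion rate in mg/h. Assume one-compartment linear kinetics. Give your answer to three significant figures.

1.91 mg/h

CL = 3.73 mL/min × 60/1000 = 0.2238 L/h
Vd does not affect the maintenance rate; only clearance governs steady-state input.
Infusion rate = CL · Css = 0.2238 L/h × 8.52 mg/L = 1.907 mg/h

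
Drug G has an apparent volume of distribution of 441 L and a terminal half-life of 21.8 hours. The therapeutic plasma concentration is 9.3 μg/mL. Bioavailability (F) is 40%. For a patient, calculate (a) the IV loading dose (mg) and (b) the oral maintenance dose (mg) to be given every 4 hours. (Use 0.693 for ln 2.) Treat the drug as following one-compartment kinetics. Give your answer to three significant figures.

LD = Vd × C = 441.0 × 9.3 = 4101 mg
CL = 0.693 × Vd / t½ = 0.693 × 441.0 / 21.8 = 14.02 L/h
D = CL × Css × τ / F = 14.02 × 9.3 × 4 / 0.4 = 1304 mg

(a) 4100 mg; (b) 1300 mg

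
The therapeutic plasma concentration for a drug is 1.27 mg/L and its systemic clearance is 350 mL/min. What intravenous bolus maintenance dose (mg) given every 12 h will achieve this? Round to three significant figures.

CL = 350 mL/min = 350 × 0.06 = 21.00 L/h
D = CL × Css × τ = 21.00 × 1.27 × 12 = 320.0 mg

320 mg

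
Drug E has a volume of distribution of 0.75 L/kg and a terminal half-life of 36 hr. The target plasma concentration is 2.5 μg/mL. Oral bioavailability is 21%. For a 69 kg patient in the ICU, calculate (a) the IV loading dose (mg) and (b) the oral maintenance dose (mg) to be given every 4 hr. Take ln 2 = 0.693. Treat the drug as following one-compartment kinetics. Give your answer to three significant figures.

(a) 129 mg; (b) 47.4 mg

Vd = 0.75 L/kg × 69 kg = 51.75 L
LD = Vd × C = 51.75 × 2.5 = 129.4 mg
CL = 0.693 × Vd / t½ = 0.693 × 51.75 / 36 = 0.9962 L/h
D = CL × Css × τ / F = 0.9962 × 2.5 × 4 / 0.21 = 47.44 mg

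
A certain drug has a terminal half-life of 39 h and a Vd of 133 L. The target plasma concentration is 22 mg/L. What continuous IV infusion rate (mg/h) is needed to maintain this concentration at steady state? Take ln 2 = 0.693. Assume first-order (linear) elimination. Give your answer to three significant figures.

52.0 mg/h

CL = ln 2 · Vd / t½ = 0.693 × 133.0 / 39 = 2.363 L/h
Infusion rate = CL × Css = 2.363 × 22 = 51.99 mg/h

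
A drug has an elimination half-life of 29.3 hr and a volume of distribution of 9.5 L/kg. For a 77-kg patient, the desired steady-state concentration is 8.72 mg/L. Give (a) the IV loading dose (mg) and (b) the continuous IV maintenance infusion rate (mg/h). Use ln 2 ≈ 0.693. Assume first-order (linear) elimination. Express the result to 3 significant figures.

Total Vd = 9.5 × 77 = 731.5 L
LD = Vd × C = 731.5 × 8.72 = 6379 mg
CL = 0.693 × Vd / t½ = 0.693 × 731.5 / 29.3 = 17.30 L/h
Infusion rate = CL × Css = 17.30 × 8.72 = 150.9 mg/h

(a) 6380 mg; (b) 151 mg/h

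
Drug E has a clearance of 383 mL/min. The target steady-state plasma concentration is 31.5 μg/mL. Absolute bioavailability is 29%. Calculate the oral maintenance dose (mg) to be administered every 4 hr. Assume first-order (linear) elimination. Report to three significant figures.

Convert clearance: 383 mL/min × 60 min/h ÷ 1000 mL/L = 22.98 L/h
At steady state, dose per interval replaces the amount cleared in that interval: F·D/τ = CL·Css.
D = CL × Css × τ / F = 22.98 × 31.5 × 4 / 0.29 = 9984 mg

9980 mg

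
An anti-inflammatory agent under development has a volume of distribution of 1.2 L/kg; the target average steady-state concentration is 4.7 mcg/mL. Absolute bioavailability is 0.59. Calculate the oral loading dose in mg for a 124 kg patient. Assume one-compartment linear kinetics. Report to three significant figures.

1190 mg

Total Vd = 1.2 × 124 = 148.8 L
LD = Vd × C / F = 148.8 × 4.700 / 0.59 = 1185 mg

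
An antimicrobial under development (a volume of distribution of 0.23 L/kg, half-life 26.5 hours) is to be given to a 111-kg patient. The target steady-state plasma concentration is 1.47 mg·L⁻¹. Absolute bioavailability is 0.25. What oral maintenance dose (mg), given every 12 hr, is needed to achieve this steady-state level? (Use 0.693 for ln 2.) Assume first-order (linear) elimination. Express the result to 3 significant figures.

Vd(total) = 111 kg × 0.23 L/kg = 25.53 L
CL = 0.693 × Vd / t½ = 0.693 × 25.53 / 26.5 = 0.6676 L/h
D = CL × Css × τ / F = 0.6676 × 1.47 × 12 / 0.25 = 47.11 mg

47.1 mg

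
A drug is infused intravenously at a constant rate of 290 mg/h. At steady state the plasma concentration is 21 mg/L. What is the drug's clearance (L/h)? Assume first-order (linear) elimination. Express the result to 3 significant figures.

At steady state, infusion rate = CL × Css, so CL = rate / Css.
CL = 290 / 21 = 13.81 L/h

13.8 L/h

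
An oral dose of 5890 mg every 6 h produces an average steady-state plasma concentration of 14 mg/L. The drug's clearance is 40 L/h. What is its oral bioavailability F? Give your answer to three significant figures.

F·D/τ = CL·Css at steady state → F = CL·Css·τ / D.
F = 40 × 14 × 6 / 5890 = 0.570

0.570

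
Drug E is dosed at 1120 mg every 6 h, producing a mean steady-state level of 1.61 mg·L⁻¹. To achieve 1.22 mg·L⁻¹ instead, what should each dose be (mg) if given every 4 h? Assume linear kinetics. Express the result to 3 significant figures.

With linear kinetics, Css is proportional to dose rate (D/τ) at fixed clearance.
D₂ = D₁ × (Css,target / Css,current) × (τ₂/τ₁) = 1120 × (1.22/1.61) × (4/6) = 565.8 mg

566 mg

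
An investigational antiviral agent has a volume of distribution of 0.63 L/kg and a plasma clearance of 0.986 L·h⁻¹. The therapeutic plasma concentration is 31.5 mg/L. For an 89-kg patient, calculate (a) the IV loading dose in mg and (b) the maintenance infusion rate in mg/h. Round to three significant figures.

Vd = 0.63 L/kg × 89 kg = 56.07 L
Loading: fill Vd to C_target → 56.07 L × 31.5 mg/L = 1766 mg
Maintenance infusion rate = CL × Css = 0.9860 × 31.5 = 31.06 mg/h

(a) 1770 mg; (b) 31.1 mg/h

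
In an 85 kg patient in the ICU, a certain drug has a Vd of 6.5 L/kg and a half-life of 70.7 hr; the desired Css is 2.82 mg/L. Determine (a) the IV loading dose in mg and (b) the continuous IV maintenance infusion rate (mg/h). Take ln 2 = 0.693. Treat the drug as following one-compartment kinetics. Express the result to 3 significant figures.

(a) 1560 mg; (b) 15.3 mg/h

Total Vd = 6.5 × 85 = 552.5 L
LD = Vd × C = 552.5 × 2.82 = 1558 mg
CL = 0.693 × Vd / t½ = 0.693 × 552.5 / 70.7 = 5.416 L/h
Infusion rate = CL × Css = 5.416 × 2.82 = 15.27 mg/h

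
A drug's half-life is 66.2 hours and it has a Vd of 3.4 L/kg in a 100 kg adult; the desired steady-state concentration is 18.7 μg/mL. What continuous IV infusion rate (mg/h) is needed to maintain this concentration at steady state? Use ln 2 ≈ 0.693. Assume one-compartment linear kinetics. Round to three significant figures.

Vd = 3.4 L/kg × 100 kg = 340.0 L
k = 0.693/66.2 = 0.01047 h⁻¹, so CL = k·Vd = 0.01047 × 340.0 = 3.560 L/h
Infusion rate = CL × Css = 3.560 × 18.7 = 66.57 mg/h

66.6 mg/h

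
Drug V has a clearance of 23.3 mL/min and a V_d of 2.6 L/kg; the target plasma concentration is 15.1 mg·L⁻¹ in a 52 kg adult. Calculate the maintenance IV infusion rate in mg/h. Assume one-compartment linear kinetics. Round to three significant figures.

21.1 mg/h

CL = 23.3 mL/min × 60/1000 = 1.398 L/h
Vd does not affect the maintenance rate; only clearance governs steady-state input.
R₀ = 1.398 × 15.1 = 21.11 mg/h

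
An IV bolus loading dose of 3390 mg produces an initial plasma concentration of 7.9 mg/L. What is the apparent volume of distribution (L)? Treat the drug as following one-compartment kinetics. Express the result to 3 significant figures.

Immediately after an IV bolus, C₀ = Dose / Vd, so Vd = Dose / C₀.
Vd = 3390 / 7.9 = 429.1 L

429 L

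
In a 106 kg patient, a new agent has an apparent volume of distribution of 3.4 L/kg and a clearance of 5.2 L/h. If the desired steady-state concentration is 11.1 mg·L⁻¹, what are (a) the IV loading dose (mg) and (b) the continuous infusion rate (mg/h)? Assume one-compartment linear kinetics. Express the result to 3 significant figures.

(a) 4000 mg; (b) 57.7 mg/h

Vd(total) = 106 kg × 3.4 L/kg = 360.4 L
LD = Vd · C_target = 360.4 × 11.1 = 4000 mg
Infusion rate = 5.200 L/h × 11.1 mg/L = 57.72 mg/h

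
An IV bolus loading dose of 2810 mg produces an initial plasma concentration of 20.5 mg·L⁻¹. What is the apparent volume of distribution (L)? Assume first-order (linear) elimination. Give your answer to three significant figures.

137 L

Immediately after an IV bolus, C₀ = Dose / Vd, so Vd = Dose / C₀.
Vd = 2810 / 20.5 = 137.1 L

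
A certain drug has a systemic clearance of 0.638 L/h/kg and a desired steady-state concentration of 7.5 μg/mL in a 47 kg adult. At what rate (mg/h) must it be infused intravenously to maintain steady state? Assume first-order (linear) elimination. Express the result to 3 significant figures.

225 mg/h

CL = 0.638 L/h/kg × 47 kg = 29.99 L/h
Infusion rate = CL · Css = 29.99 L/h × 7.5 mg/L = 224.9 mg/h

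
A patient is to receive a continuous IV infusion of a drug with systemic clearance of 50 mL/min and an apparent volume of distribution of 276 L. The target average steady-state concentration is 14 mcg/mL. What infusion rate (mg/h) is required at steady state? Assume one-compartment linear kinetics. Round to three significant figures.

42.0 mg/h

Convert clearance: 50 mL/min × 60 min/h ÷ 1000 mL/L = 3.000 L/h
Vd does not affect the maintenance rate; only clearance governs steady-state input.
Rate = CL × Css = 3.000 × 14 = 42.00 mg/h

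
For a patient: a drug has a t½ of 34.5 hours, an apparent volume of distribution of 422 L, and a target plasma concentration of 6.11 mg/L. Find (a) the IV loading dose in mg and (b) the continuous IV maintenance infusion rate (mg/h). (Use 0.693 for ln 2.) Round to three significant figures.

(a) 2580 mg; (b) 51.8 mg/h

LD = Vd × C = 422.0 × 6.11 = 2578 mg
CL = 0.693 × Vd / t½ = 0.693 × 422.0 / 34.5 = 8.477 L/h
Infusion rate = CL × Css = 8.477 × 6.11 = 51.79 mg/h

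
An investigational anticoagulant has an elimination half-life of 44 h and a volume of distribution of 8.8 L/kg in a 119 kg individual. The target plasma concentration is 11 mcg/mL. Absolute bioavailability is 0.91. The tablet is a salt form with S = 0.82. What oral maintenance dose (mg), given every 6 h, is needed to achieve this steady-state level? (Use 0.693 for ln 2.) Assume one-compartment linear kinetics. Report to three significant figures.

Vd = 8.8 L/kg × 119 kg = 1047 L
CL = 0.693 × Vd / t½ = 0.693 × 1047 / 44 = 16.49 L/h
D = CL × Css × τ / F / S = 16.49 × 11 × 6 / 0.91 / 0.82 = 1459 mg

1460 mg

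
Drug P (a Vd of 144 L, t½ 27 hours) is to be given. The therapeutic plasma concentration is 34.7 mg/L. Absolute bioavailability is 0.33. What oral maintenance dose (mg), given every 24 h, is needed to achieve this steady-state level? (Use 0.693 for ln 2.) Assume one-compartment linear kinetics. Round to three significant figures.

9330 mg

CL = 0.693 × Vd / t½ = 0.693 × 144.0 / 27 = 3.696 L/h
D = CL × Css × τ / F = 3.696 × 34.7 × 24 / 0.33 = 9327 mg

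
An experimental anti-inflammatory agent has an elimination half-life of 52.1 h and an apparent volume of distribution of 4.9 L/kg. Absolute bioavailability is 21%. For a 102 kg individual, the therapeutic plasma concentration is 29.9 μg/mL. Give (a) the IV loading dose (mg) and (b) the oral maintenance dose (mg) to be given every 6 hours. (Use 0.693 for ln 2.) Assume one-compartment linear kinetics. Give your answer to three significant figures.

(a) 14900 mg; (b) 5680 mg

Vd = 4.9 L/kg × 102 kg = 499.8 L
LD = Vd × C = 499.8 × 29.9 = 14940 mg
CL = 0.693 × Vd / t½ = 0.693 × 499.8 / 52.1 = 6.648 L/h
D = CL × Css × τ / F = 6.648 × 29.9 × 6 / 0.21 = 5679 mg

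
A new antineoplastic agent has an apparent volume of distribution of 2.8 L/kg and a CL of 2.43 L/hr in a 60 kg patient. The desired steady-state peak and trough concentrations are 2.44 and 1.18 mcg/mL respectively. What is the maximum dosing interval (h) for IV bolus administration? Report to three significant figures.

50.2 h

Total Vd = 2.8 × 60 = 168.0 L
k = CL / Vd = 2.430 / 168.0 = 0.01446 h⁻¹
Between IV bolus doses, concentration decays as C = C₀·e^(−kτ), so C_peak/C_trough = e^(kτ).
τ_max = ln(C_peak/C_trough) / k = ln(2.44/1.18) / 0.01446 = 0.7265 / 0.01446 = 50.24 h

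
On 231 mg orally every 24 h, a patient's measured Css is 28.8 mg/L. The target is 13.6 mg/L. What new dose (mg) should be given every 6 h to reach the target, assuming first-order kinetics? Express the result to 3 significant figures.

27.3 mg

For first-order elimination, Css ∝ F·D/(CL·τ); F and CL are unchanged, so Css ∝ D/τ.
D₂ = D₁ × (Css,target / Css,current) × (τ₂/τ₁) = 231 × (13.6/28.8) × (6/24) = 27.27 mg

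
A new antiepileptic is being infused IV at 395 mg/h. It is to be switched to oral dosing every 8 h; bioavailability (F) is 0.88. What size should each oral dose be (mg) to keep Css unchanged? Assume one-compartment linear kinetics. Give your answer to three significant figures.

To maintain the same Css, the systemic dosing rate must be unchanged: F·D/τ = infusion rate.
D = rate × τ / F = 395 × 8 / 0.88 = 3591 mg

3590 mg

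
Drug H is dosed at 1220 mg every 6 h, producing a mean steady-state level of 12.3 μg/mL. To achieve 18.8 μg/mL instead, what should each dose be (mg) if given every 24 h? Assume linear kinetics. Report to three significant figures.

7460 mg

With linear kinetics, Css is proportional to dose rate (D/τ) at fixed clearance.
D₂ = D₁ × (Css,target / Css,current) × (τ₂/τ₁) = 1220 × (18.8/12.3) × (24/6) = 7459 mg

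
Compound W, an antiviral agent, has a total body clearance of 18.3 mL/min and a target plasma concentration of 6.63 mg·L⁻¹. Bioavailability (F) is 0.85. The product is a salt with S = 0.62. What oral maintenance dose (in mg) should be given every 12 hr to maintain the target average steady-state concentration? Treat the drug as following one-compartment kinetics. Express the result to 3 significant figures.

166 mg

Convert clearance: 18.3 mL/min × 60 min/h ÷ 1000 mL/L = 1.098 L/h
At steady state, dose per interval replaces the amount cleared in that interval: F·S·D/τ = CL·Css.
D = CL × Css × τ / F / S = 1.098 × 6.63 × 12 / 0.85 / 0.62 = 165.8 mg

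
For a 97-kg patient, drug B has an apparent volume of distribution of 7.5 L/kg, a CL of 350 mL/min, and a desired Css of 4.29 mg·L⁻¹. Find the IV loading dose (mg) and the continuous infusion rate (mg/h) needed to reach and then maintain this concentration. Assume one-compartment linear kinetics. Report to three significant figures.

(a) 3120 mg; (b) 90.1 mg/h

Vd = 7.5 L/kg × 97 kg = 727.5 L
Loading dose = Vd × C = 727.5 × 4.29 = 3121 mg
Convert clearance: 350 mL/min × 60 min/h ÷ 1000 mL/L = 21.00 L/h
Maintenance infusion rate = CL × Css = 21.00 × 4.29 = 90.09 mg/h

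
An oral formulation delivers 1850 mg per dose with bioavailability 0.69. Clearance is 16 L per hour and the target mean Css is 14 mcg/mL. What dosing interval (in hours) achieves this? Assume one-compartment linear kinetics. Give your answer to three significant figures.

5.70 h

F·D/τ = CL·Css → τ = F·D / (CL·Css).
τ = 0.69 × 1850 / (16 × 14) = 5.699 h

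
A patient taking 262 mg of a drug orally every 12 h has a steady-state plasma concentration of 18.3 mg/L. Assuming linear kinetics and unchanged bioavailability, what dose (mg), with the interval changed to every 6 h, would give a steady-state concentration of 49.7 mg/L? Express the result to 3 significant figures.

356 mg

With linear kinetics, Css is proportional to dose rate (D/τ) at fixed clearance.
D₂ = D₁ × (Css,target / Css,current) × (τ₂/τ₁) = 262 × (49.7/18.3) × (6/12) = 355.8 mg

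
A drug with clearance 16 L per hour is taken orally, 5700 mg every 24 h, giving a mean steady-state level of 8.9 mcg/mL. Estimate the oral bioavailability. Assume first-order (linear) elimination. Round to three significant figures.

0.600

F·D/τ = CL·Css at steady state → F = CL·Css·τ / D.
F = 16 × 8.9 × 24 / 5700 = 0.600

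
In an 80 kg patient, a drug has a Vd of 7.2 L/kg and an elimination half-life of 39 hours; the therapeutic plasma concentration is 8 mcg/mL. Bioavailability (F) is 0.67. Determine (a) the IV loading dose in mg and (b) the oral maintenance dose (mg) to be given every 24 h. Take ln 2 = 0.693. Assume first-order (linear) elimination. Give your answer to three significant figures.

Vd = 7.2 L/kg × 80 kg = 576.0 L
LD = Vd × C = 576.0 × 8 = 4608 mg
CL = 0.693 × Vd / t½ = 0.693 × 576.0 / 39 = 10.24 L/h
D = CL × Css × τ / F = 10.24 × 8 × 24 / 0.67 = 2934 mg

(a) 4610 mg; (b) 2930 mg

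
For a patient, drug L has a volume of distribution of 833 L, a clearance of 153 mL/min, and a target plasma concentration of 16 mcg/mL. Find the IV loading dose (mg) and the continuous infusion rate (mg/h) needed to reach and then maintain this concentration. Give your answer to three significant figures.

(a) 13300 mg; (b) 147 mg/h

LD = Vd · C_target = 833.0 × 16 = 13330 mg
Convert clearance: 153 mL/min × 60 min/h ÷ 1000 mL/L = 9.180 L/h
Maintenance infusion rate = CL × Css = 9.180 × 16 = 146.9 mg/h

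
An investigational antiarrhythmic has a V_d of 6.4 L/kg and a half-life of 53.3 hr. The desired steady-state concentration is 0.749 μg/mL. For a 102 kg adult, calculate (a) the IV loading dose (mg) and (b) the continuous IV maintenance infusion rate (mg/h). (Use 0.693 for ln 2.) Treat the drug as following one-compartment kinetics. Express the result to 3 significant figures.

(a) 489 mg; (b) 6.36 mg/h

Total Vd = 6.4 × 102 = 652.8 L
LD = Vd × C = 652.8 × 0.749 = 488.9 mg
CL = 0.693 × Vd / t½ = 0.693 × 652.8 / 53.3 = 8.488 L/h
Infusion rate = CL × Css = 8.488 × 0.749 = 6.358 mg/h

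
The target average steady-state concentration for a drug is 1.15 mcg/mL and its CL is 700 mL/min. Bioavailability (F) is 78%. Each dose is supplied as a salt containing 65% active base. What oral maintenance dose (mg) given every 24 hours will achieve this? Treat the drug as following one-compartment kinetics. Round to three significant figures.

Convert clearance: 700 mL/min × 60 min/h ÷ 1000 mL/L = 42.00 L/h
D = CL × Css × τ / F / S = 42.00 × 1.15 × 24 / 0.78 / 0.65 = 2286 mg

2290 mg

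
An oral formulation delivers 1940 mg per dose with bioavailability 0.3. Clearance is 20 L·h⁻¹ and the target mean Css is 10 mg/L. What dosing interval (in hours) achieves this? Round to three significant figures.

F·D/τ = CL·Css → τ = F·D / (CL·Css).
τ = 0.3 × 1940 / (20 × 10) = 2.910 h

2.91 h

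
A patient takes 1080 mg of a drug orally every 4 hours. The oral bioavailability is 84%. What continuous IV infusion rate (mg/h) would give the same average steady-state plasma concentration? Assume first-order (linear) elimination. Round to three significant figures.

227 mg/h

Equivalent systemic input: infusion rate = F·D/τ.
Rate = 0.84 × 1080 / 4 = 226.8 mg/h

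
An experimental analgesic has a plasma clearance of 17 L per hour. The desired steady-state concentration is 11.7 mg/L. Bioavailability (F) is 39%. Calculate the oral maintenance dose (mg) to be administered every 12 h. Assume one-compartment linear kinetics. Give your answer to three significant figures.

6120 mg

D = CL × Css × τ / F = 17.00 × 11.7 × 12 / 0.39 = 6120 mg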